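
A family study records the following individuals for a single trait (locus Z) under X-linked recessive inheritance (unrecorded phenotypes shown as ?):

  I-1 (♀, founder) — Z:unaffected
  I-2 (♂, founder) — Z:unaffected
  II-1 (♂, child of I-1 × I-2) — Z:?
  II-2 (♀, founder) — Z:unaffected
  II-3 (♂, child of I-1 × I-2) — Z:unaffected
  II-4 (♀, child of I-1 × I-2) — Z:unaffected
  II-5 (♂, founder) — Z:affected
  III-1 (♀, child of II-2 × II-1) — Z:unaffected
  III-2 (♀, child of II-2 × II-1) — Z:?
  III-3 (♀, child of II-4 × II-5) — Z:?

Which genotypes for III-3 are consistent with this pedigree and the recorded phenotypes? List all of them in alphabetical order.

III-3 ∈ {X^ZX^z, X^zX^z}

Z/I-1 un ·: X^ZX^Z|X^ZX^z
Z/I-2 un ·: X^ZY
Z/II-1 ? I-1×I-2: X^ZY|X^zY
Z/II-2 un ·: X^ZX^Z|X^ZX^z
Z/II-3 un I-1×I-2: X^ZY
Z/II-4 un I-1×I-2: X^ZX^Z|X^ZX^z
Z/II-5 aff ·: X^zY
Z/III-1 un II-2×II-1: X^ZX^Z|X^ZX^z
Z/III-2 ? II-2×II-1: X^ZX^Z|X^ZX^z|X^zX^z
Z/III-3 ? II-4×II-5: X^ZX^z|X^zX^z
⇒ Z over [I-1,I-2,II-1,II-2,II-3,II-4,II-5,III-1,III-2,III-3]: 29 consistent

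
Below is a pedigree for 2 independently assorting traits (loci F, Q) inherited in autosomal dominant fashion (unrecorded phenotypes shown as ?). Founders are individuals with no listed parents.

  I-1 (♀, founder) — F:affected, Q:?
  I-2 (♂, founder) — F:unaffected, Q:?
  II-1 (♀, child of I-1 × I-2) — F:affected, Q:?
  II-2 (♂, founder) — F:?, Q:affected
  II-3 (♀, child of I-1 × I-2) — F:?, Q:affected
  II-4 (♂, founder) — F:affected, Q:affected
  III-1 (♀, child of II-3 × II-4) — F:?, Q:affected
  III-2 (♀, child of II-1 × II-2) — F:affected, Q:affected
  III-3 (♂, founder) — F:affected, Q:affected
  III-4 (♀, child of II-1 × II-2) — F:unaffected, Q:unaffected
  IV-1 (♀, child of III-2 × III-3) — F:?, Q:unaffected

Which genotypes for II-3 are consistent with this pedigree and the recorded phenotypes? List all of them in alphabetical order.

F/I-1 aff ·: Ff|FF
F/I-2 un ·: ff
F/II-1 aff I-1×I-2: Ff
F/II-2 ? ·: ff|Ff
F/II-3 ? I-1×I-2: ff|Ff
F/II-4 aff ·: Ff|FF
F/III-1 ? II-3×II-4: ff|Ff|FF
F/III-2 aff II-1×II-2: Ff|FF
F/III-3 aff ·: Ff|FF
F/III-4 un II-1×II-2: ff
F/IV-1 ? III-2×III-3: ff|Ff|FF
⇒ F over [I-1,I-2,II-1,II-2,II-3,II-4,III-1,III-2,III-3,III-4,IV-1]: 169 consistent
Q/I-1 ? ·: qq|Qq|QQ
Q/I-2 ? ·: qq|Qq|QQ
Q/II-1 ? I-1×I-2: qq|Qq
Q/II-2 aff ·: Qq
Q/II-3 aff I-1×I-2: Qq|QQ
Q/II-4 aff ·: Qq|QQ
Q/III-1 aff II-3×II-4: Qq|QQ
Q/III-2 aff II-1×II-2: Qq
Q/III-3 aff ·: Qq
Q/III-4 un II-1×II-2: qq
Q/IV-1 un III-2×III-3: qq
⇒ Q over [I-1,I-2,II-1,II-2,II-3,II-4,III-1,III-2,III-3,III-4,IV-1]: 52 consistent

II-3 ∈ {Ff QQ, Ff Qq, ff QQ, ff Qq}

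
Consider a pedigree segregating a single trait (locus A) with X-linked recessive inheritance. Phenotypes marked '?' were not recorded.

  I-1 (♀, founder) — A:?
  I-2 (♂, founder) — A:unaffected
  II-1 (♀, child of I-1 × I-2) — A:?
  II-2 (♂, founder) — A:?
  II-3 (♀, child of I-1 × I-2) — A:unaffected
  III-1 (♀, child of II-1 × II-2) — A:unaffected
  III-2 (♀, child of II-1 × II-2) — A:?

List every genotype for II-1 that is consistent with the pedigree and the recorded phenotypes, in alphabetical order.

A/I-1 ? ·: X^AX^A|X^AX^a|X^aX^a
A/I-2 un ·: X^AY
A/II-1 ? I-1×I-2: X^AX^A|X^AX^a
A/II-2 ? ·: X^AY|X^aY
A/II-3 un I-1×I-2: X^AX^A|X^AX^a
A/III-1 un II-1×II-2: X^AX^A|X^AX^a
A/III-2 ? II-1×II-2: X^AX^A|X^AX^a|X^aX^a
⇒ A over [I-1,I-2,II-1,II-2,II-3,III-1,III-2]: 24 consistent

II-1 ∈ {X^AX^A, X^AX^a}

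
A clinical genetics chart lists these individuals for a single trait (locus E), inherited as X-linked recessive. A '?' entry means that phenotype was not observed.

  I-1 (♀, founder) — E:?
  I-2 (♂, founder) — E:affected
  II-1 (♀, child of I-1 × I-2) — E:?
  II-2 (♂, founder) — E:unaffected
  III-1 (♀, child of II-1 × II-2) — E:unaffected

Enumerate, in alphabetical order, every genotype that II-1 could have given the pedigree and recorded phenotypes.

II-1 ∈ {X^EX^e, X^eX^e}

E/I-1 ? ·: X^EX^E|X^EX^e|X^eX^e
E/I-2 aff ·: X^eY
E/II-1 ? I-1×I-2: X^EX^e|X^eX^e
E/II-2 un ·: X^EY
E/III-1 un II-1×II-2: X^EX^E|X^EX^e
⇒ E over [I-1,I-2,II-1,II-2,III-1]: 6 consistent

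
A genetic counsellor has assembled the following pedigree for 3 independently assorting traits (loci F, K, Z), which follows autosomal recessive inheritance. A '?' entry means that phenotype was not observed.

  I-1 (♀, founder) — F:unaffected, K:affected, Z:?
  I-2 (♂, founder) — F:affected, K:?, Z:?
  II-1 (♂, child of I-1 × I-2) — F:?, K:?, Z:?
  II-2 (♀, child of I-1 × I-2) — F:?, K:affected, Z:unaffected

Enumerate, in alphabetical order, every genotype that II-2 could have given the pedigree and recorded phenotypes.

F/I-1 un ·: FF|Ff
F/I-2 aff ·: ff
F/II-1 ? I-1×I-2: Ff|ff
F/II-2 ? I-1×I-2: Ff|ff
⇒ F over [I-1,I-2,II-1,II-2]: 5 consistent
K/I-1 aff ·: kk
K/I-2 ? ·: Kk|kk
K/II-1 ? I-1×I-2: Kk|kk
K/II-2 aff I-1×I-2: kk
⇒ K over [I-1,I-2,II-1,II-2]: 3 consistent
Z/I-1 ? ·: ZZ|Zz|zz
Z/I-2 ? ·: ZZ|Zz|zz
Z/II-1 ? I-1×I-2: ZZ|Zz|zz
Z/II-2 un I-1×I-2: ZZ|Zz
⇒ Z over [I-1,I-2,II-1,II-2]: 21 consistent

II-2 ∈ {Ff kk ZZ, Ff kk Zz, ff kk ZZ, ff kk Zz}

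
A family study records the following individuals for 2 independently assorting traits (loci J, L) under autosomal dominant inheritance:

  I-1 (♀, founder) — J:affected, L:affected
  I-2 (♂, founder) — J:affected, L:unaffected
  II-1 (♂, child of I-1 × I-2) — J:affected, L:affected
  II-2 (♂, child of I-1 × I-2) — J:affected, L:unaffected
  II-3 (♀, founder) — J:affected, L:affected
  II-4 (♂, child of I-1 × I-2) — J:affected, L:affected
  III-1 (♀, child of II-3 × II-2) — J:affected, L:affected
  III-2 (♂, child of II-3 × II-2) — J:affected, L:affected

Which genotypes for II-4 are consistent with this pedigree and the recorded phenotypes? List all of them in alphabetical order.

II-4 ∈ {JJ Ll, Jj Ll}

J/I-1 aff ·: Jj|JJ
J/I-2 aff ·: Jj|JJ
J/II-1 aff I-1×I-2: Jj|JJ
J/II-2 aff I-1×I-2: Jj|JJ
J/II-3 aff ·: Jj|JJ
J/II-4 aff I-1×I-2: Jj|JJ
J/III-1 aff II-3×II-2: Jj|JJ
J/III-2 aff II-3×II-2: Jj|JJ
⇒ J over [I-1,I-2,II-1,II-2,II-3,II-4,III-1,III-2]: 161 consistent
L/I-1 aff ·: Ll
L/I-2 un ·: ll
L/II-1 aff I-1×I-2: Ll
L/II-2 un I-1×I-2: ll
L/II-3 aff ·: Ll|LL
L/II-4 aff I-1×I-2: Ll
L/III-1 aff II-3×II-2: Ll
L/III-2 aff II-3×II-2: Ll
⇒ L over [I-1,I-2,II-1,II-2,II-3,II-4,III-1,III-2]: 2 consistent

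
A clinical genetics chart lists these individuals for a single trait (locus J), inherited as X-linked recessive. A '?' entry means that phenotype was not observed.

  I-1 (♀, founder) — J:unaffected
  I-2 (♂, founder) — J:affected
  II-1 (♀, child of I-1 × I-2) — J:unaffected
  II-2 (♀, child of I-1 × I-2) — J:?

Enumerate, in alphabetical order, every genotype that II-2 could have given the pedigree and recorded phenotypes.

J/I-1 un ·: X^JX^J|X^JX^j
J/I-2 aff ·: X^jY
J/II-1 un I-1×I-2: X^JX^j
J/II-2 ? I-1×I-2: X^JX^j|X^jX^j
⇒ J over [I-1,I-2,II-1,II-2]: 3 consistent

II-2 ∈ {X^JX^j, X^jX^j}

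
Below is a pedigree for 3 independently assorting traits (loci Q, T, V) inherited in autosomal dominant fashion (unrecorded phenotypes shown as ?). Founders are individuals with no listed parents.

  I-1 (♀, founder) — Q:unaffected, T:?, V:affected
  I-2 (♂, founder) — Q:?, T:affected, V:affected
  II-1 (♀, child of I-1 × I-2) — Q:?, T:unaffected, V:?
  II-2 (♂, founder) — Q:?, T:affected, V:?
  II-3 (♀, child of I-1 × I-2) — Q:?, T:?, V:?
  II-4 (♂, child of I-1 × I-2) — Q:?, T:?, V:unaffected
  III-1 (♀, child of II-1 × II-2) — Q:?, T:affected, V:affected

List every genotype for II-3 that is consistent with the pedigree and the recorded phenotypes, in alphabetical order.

Q/I-1 un ·: qq
Q/I-2 ? ·: qq|Qq|QQ
Q/II-1 ? I-1×I-2: qq|Qq
Q/II-2 ? ·: qq|Qq|QQ
Q/II-3 ? I-1×I-2: qq|Qq
Q/II-4 ? I-1×I-2: qq|Qq
Q/III-1 ? II-1×II-2: qq|Qq|QQ
⇒ Q over [I-1,I-2,II-1,II-2,II-3,II-4,III-1]: 55 consistent
T/I-1 ? ·: tt|Tt
T/I-2 aff ·: Tt
T/II-1 un I-1×I-2: tt
T/II-2 aff ·: Tt|TT
T/II-3 ? I-1×I-2: tt|Tt|TT
T/II-4 ? I-1×I-2: tt|Tt|TT
T/III-1 aff II-1×II-2: Tt
⇒ T over [I-1,I-2,II-1,II-2,II-3,II-4,III-1]: 26 consistent
V/I-1 aff ·: Vv
V/I-2 aff ·: Vv
V/II-1 ? I-1×I-2: vv|Vv|VV
V/II-2 ? ·: vv|Vv|VV
V/II-3 ? I-1×I-2: vv|Vv|VV
V/II-4 un I-1×I-2: vv
V/III-1 aff II-1×II-2: Vv|VV
⇒ V over [I-1,I-2,II-1,II-2,II-3,II-4,III-1]: 33 consistent

II-3 ∈ {Qq TT VV, Qq TT Vv, Qq TT vv, Qq Tt VV, Qq Tt Vv, Qq Tt vv, Qq tt VV, Qq tt Vv, Qq tt vv, qq TT VV, qq TT Vv, qq TT vv, qq Tt VV, qq Tt Vv, qq Tt vv, qq tt VV, qq tt Vv, qq tt vv}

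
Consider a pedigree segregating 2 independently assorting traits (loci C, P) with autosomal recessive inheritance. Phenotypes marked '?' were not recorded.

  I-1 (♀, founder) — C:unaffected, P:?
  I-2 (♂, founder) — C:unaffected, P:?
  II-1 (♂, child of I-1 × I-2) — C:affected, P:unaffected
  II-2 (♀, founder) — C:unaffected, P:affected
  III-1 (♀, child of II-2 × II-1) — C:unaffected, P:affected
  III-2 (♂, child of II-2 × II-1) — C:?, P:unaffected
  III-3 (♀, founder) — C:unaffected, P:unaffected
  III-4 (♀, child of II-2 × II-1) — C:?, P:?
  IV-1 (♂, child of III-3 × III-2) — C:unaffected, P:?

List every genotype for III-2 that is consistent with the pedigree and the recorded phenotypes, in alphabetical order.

III-2 ∈ {Cc Pp, cc Pp}

C/I-1 un ·: Cc
C/I-2 un ·: Cc
C/II-1 aff I-1×I-2: cc
C/II-2 un ·: CC|Cc
C/III-1 un II-2×II-1: Cc
C/III-2 ? II-2×II-1: Cc|cc
C/III-3 un ·: CC|Cc
C/III-4 ? II-2×II-1: Cc|cc
C/IV-1 un III-3×III-2: CC|Cc
⇒ C over [I-1,I-2,II-1,II-2,III-1,III-2,III-3,III-4,IV-1]: 16 consistent
P/I-1 ? ·: PP|Pp|pp
P/I-2 ? ·: PP|Pp|pp
P/II-1 un I-1×I-2: Pp
P/II-2 aff ·: pp
P/III-1 aff II-2×II-1: pp
P/III-2 un II-2×II-1: Pp
P/III-3 un ·: PP|Pp
P/III-4 ? II-2×II-1: Pp|pp
P/IV-1 ? III-3×III-2: PP|Pp|pp
⇒ P over [I-1,I-2,II-1,II-2,III-1,III-2,III-3,III-4,IV-1]: 70 consistent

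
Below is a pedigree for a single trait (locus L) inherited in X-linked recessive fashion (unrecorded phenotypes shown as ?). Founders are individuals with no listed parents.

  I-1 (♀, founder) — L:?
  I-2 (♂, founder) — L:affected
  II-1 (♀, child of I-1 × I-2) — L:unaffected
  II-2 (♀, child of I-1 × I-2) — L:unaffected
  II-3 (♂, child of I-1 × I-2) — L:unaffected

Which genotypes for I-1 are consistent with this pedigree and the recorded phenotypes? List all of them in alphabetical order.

I-1 ∈ {X^LX^L, X^LX^l}

L/I-1 ? ·: X^LX^L|X^LX^l
L/I-2 aff ·: X^lY
L/II-1 un I-1×I-2: X^LX^l
L/II-2 un I-1×I-2: X^LX^l
L/II-3 un I-1×I-2: X^LY
⇒ L over [I-1,I-2,II-1,II-2,II-3]: 2 consistent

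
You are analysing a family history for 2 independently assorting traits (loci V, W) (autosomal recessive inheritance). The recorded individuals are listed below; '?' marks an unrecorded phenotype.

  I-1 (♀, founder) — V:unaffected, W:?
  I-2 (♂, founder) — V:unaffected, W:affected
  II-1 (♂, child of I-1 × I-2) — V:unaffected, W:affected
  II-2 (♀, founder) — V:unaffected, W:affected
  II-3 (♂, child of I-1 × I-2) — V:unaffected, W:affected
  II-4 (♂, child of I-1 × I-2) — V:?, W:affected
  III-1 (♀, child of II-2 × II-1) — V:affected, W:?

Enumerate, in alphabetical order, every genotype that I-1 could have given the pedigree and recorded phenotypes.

V/I-1 un ·: VV|Vv
V/I-2 un ·: VV|Vv
V/II-1 un I-1×I-2: Vv
V/II-2 un ·: Vv
V/II-3 un I-1×I-2: VV|Vv
V/II-4 ? I-1×I-2: VV|Vv|vv
V/III-1 aff II-2×II-1: vv
⇒ V over [I-1,I-2,II-1,II-2,II-3,II-4,III-1]: 14 consistent
W/I-1 ? ·: Ww|ww
W/I-2 aff ·: ww
W/II-1 aff I-1×I-2: ww
W/II-2 aff ·: ww
W/II-3 aff I-1×I-2: ww
W/II-4 aff I-1×I-2: ww
W/III-1 ? II-2×II-1: ww
⇒ W over [I-1,I-2,II-1,II-2,II-3,II-4,III-1]: 2 consistent

I-1 ∈ {VV Ww, VV ww, Vv Ww, Vv ww}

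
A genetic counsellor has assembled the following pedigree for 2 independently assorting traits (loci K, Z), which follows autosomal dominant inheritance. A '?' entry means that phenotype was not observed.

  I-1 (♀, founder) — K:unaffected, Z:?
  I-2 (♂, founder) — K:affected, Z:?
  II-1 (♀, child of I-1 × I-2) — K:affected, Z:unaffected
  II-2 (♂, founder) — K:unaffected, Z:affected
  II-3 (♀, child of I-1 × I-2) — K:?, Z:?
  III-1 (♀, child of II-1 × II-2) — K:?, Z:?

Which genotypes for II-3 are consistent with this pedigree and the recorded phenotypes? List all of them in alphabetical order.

K/I-1 un ·: kk
K/I-2 aff ·: Kk|KK
K/II-1 aff I-1×I-2: Kk
K/II-2 un ·: kk
K/II-3 ? I-1×I-2: kk|Kk
K/III-1 ? II-1×II-2: kk|Kk
⇒ K over [I-1,I-2,II-1,II-2,II-3,III-1]: 6 consistent
Z/I-1 ? ·: zz|Zz
Z/I-2 ? ·: zz|Zz
Z/II-1 un I-1×I-2: zz
Z/II-2 aff ·: Zz|ZZ
Z/II-3 ? I-1×I-2: zz|Zz|ZZ
Z/III-1 ? II-1×II-2: zz|Zz
⇒ Z over [I-1,I-2,II-1,II-2,II-3,III-1]: 24 consistent

II-3 ∈ {Kk ZZ, Kk Zz, Kk zz, kk ZZ, kk Zz, kk zz}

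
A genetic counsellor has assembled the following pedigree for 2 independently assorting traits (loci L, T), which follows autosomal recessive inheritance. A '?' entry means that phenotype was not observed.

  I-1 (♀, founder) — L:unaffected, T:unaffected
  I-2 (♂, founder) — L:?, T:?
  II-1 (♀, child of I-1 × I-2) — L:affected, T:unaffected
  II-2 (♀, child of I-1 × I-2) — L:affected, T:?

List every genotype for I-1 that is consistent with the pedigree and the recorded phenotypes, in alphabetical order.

L/I-1 un ·: Ll
L/I-2 ? ·: Ll|ll
L/II-1 aff I-1×I-2: ll
L/II-2 aff I-1×I-2: ll
⇒ L over [I-1,I-2,II-1,II-2]: 2 consistent
T/I-1 un ·: TT|Tt
T/I-2 ? ·: TT|Tt|tt
T/II-1 un I-1×I-2: TT|Tt
T/II-2 ? I-1×I-2: TT|Tt|tt
⇒ T over [I-1,I-2,II-1,II-2]: 18 consistent

I-1 ∈ {Ll TT, Ll Tt}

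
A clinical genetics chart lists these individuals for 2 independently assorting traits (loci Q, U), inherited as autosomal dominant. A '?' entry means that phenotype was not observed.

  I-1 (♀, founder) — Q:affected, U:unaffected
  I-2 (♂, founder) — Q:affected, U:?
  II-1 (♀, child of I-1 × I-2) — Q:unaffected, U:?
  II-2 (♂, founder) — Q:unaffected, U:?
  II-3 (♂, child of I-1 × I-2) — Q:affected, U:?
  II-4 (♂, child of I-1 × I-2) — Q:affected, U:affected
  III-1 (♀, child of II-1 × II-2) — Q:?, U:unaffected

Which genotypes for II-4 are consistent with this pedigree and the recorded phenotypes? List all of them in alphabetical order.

Q/I-1 aff ·: Qq
Q/I-2 aff ·: Qq
Q/II-1 un I-1×I-2: qq
Q/II-2 un ·: qq
Q/II-3 aff I-1×I-2: Qq|QQ
Q/II-4 aff I-1×I-2: Qq|QQ
Q/III-1 ? II-1×II-2: qq
⇒ Q over [I-1,I-2,II-1,II-2,II-3,II-4,III-1]: 4 consistent
U/I-1 un ·: uu
U/I-2 ? ·: Uu|UU
U/II-1 ? I-1×I-2: uu|Uu
U/II-2 ? ·: uu|Uu
U/II-3 ? I-1×I-2: uu|Uu
U/II-4 aff I-1×I-2: Uu
U/III-1 un II-1×II-2: uu
⇒ U over [I-1,I-2,II-1,II-2,II-3,II-4,III-1]: 10 consistent

II-4 ∈ {QQ Uu, Qq Uu}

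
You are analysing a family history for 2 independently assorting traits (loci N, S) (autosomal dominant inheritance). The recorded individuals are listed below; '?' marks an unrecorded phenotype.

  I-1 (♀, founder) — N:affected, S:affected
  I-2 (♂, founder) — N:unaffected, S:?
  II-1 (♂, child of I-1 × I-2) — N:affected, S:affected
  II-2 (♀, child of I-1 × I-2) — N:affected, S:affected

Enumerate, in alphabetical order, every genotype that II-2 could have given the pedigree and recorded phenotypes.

II-2 ∈ {Nn SS, Nn Ss}

N/I-1 aff ·: Nn|NN
N/I-2 un ·: nn
N/II-1 aff I-1×I-2: Nn
N/II-2 aff I-1×I-2: Nn
⇒ N over [I-1,I-2,II-1,II-2]: 2 consistent
S/I-1 aff ·: Ss|SS
S/I-2 ? ·: ss|Ss|SS
S/II-1 aff I-1×I-2: Ss|SS
S/II-2 aff I-1×I-2: Ss|SS
⇒ S over [I-1,I-2,II-1,II-2]: 15 consistent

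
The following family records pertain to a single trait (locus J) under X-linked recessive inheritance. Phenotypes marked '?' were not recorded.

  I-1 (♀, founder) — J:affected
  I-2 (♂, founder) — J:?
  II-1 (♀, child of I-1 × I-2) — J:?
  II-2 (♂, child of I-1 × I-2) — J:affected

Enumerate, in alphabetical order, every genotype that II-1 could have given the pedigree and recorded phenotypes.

II-1 ∈ {X^JX^j, X^jX^j}

J/I-1 aff ·: X^jX^j
J/I-2 ? ·: X^JY|X^jY
J/II-1 ? I-1×I-2: X^JX^j|X^jX^j
J/II-2 aff I-1×I-2: X^jY
⇒ J over [I-1,I-2,II-1,II-2]: 2 consistent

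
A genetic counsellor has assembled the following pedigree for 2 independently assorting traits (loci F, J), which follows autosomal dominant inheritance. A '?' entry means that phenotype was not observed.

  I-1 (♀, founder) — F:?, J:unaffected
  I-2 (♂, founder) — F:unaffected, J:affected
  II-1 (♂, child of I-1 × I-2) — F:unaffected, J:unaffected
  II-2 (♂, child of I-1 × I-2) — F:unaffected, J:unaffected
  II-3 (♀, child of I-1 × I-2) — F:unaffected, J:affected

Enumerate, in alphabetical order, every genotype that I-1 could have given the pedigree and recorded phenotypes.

F/I-1 ? ·: ff|Ff
F/I-2 un ·: ff
F/II-1 un I-1×I-2: ff
F/II-2 un I-1×I-2: ff
F/II-3 un I-1×I-2: ff
⇒ F over [I-1,I-2,II-1,II-2,II-3]: 2 consistent
J/I-1 un ·: jj
J/I-2 aff ·: Jj
J/II-1 un I-1×I-2: jj
J/II-2 un I-1×I-2: jj
J/II-3 aff I-1×I-2: Jj
⇒ J over [I-1,I-2,II-1,II-2,II-3]: 1 consistent

I-1 ∈ {Ff jj, ff jj}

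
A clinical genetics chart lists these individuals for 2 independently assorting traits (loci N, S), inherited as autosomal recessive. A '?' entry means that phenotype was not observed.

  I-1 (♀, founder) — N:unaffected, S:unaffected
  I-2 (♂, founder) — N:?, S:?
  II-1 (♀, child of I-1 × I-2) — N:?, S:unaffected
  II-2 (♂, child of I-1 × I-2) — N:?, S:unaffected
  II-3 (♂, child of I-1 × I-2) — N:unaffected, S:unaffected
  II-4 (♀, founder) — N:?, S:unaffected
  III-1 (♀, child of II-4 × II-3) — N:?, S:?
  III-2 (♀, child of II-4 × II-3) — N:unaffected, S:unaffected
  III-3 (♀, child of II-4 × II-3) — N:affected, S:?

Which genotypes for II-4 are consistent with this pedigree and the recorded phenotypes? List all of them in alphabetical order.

II-4 ∈ {Nn SS, Nn Ss, nn SS, nn Ss}

N/I-1 un ·: NN|Nn
N/I-2 ? ·: NN|Nn|nn
N/II-1 ? I-1×I-2: NN|Nn|nn
N/II-2 ? I-1×I-2: NN|Nn|nn
N/II-3 un I-1×I-2: Nn
N/II-4 ? ·: Nn|nn
N/III-1 ? II-4×II-3: NN|Nn|nn
N/III-2 un II-4×II-3: NN|Nn
N/III-3 aff II-4×II-3: nn
⇒ N over [I-1,I-2,II-1,II-2,II-3,II-4,III-1,III-2,III-3]: 176 consistent
S/I-1 un ·: SS|Ss
S/I-2 ? ·: SS|Ss|ss
S/II-1 un I-1×I-2: SS|Ss
S/II-2 un I-1×I-2: SS|Ss
S/II-3 un I-1×I-2: SS|Ss
S/II-4 un ·: SS|Ss
S/III-1 ? II-4×II-3: SS|Ss|ss
S/III-2 un II-4×II-3: SS|Ss
S/III-3 ? II-4×II-3: SS|Ss|ss
⇒ S over [I-1,I-2,II-1,II-2,II-3,II-4,III-1,III-2,III-3]: 481 consistent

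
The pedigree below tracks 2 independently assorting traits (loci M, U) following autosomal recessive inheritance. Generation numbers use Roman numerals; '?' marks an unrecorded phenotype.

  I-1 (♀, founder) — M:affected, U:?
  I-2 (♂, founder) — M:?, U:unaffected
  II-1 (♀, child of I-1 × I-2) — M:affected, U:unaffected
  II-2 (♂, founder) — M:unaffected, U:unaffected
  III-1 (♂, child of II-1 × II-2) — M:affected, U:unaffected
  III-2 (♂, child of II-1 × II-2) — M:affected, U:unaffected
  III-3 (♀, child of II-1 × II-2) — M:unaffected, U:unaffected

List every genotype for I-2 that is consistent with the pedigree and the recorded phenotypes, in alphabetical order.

I-2 ∈ {Mm UU, Mm Uu, mm UU, mm Uu}

M/I-1 aff ·: mm
M/I-2 ? ·: Mm|mm
M/II-1 aff I-1×I-2: mm
M/II-2 un ·: Mm
M/III-1 aff II-1×II-2: mm
M/III-2 aff II-1×II-2: mm
M/III-3 un II-1×II-2: Mm
⇒ M over [I-1,I-2,II-1,II-2,III-1,III-2,III-3]: 2 consistent
U/I-1 ? ·: UU|Uu|uu
U/I-2 un ·: UU|Uu
U/II-1 un I-1×I-2: UU|Uu
U/II-2 un ·: UU|Uu
U/III-1 un II-1×II-2: UU|Uu
U/III-2 un II-1×II-2: UU|Uu
U/III-3 un II-1×II-2: UU|Uu
⇒ U over [I-1,I-2,II-1,II-2,III-1,III-2,III-3]: 116 consistent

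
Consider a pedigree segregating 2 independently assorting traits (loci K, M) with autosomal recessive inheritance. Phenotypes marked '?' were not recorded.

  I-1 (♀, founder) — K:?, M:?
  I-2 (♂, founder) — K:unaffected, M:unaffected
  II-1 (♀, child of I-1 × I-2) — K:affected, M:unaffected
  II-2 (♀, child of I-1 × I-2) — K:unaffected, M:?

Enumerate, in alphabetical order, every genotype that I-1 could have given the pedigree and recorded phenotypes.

I-1 ∈ {Kk MM, Kk Mm, Kk mm, kk MM, kk Mm, kk mm}

K/I-1 ? ·: Kk|kk
K/I-2 un ·: Kk
K/II-1 aff I-1×I-2: kk
K/II-2 un I-1×I-2: KK|Kk
⇒ K over [I-1,I-2,II-1,II-2]: 3 consistent
M/I-1 ? ·: MM|Mm|mm
M/I-2 un ·: MM|Mm
M/II-1 un I-1×I-2: MM|Mm
M/II-2 ? I-1×I-2: MM|Mm|mm
⇒ M over [I-1,I-2,II-1,II-2]: 18 consistent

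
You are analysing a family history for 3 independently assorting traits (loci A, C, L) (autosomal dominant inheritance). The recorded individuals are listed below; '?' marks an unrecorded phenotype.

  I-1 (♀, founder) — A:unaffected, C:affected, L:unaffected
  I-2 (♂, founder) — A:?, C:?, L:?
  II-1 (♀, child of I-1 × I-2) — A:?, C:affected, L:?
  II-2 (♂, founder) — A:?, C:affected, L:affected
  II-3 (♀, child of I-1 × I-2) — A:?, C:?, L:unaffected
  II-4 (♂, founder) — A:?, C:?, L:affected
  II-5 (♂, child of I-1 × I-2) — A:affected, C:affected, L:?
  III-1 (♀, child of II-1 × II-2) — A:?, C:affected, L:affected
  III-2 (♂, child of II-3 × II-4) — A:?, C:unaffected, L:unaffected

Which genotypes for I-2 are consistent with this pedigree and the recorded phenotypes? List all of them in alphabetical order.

A/I-1 un ·: aa
A/I-2 ? ·: Aa|AA
A/II-1 ? I-1×I-2: aa|Aa
A/II-2 ? ·: aa|Aa|AA
A/II-3 ? I-1×I-2: aa|Aa
A/II-4 ? ·: aa|Aa|AA
A/II-5 aff I-1×I-2: Aa
A/III-1 ? II-1×II-2: aa|Aa|AA
A/III-2 ? II-3×II-4: aa|Aa|AA
⇒ A over [I-1,I-2,II-1,II-2,II-3,II-4,II-5,III-1,III-2]: 170 consistent
C/I-1 aff ·: Cc|CC
C/I-2 ? ·: cc|Cc|CC
C/II-1 aff I-1×I-2: Cc|CC
C/II-2 aff ·: Cc|CC
C/II-3 ? I-1×I-2: cc|Cc
C/II-4 ? ·: cc|Cc
C/II-5 aff I-1×I-2: Cc|CC
C/III-1 aff II-1×II-2: Cc|CC
C/III-2 un II-3×II-4: cc
⇒ C over [I-1,I-2,II-1,II-2,II-3,II-4,II-5,III-1,III-2]: 136 consistent
L/I-1 un ·: ll
L/I-2 ? ·: ll|Ll
L/II-1 ? I-1×I-2: ll|Ll
L/II-2 aff ·: Ll|LL
L/II-3 un I-1×I-2: ll
L/II-4 aff ·: Ll
L/II-5 ? I-1×I-2: ll|Ll
L/III-1 aff II-1×II-2: Ll|LL
L/III-2 un II-3×II-4: ll
⇒ L over [I-1,I-2,II-1,II-2,II-3,II-4,II-5,III-1,III-2]: 14 consistent

I-2 ∈ {AA CC Ll, AA CC ll, AA Cc Ll, AA Cc ll, AA cc Ll, AA cc ll, Aa CC Ll, Aa CC ll, Aa Cc Ll, Aa Cc ll, Aa cc Ll, Aa cc ll}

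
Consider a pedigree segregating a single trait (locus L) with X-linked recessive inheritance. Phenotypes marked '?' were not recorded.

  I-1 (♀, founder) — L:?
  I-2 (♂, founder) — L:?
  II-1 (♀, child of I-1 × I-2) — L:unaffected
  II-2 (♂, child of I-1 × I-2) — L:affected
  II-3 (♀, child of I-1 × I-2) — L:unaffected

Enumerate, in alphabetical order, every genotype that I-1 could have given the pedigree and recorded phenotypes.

I-1 ∈ {X^LX^l, X^lX^l}

L/I-1 ? ·: X^LX^l|X^lX^l
L/I-2 ? ·: X^LY|X^lY
L/II-1 un I-1×I-2: X^LX^L|X^LX^l
L/II-2 aff I-1×I-2: X^lY
L/II-3 un I-1×I-2: X^LX^L|X^LX^l
⇒ L over [I-1,I-2,II-1,II-2,II-3]: 6 consistent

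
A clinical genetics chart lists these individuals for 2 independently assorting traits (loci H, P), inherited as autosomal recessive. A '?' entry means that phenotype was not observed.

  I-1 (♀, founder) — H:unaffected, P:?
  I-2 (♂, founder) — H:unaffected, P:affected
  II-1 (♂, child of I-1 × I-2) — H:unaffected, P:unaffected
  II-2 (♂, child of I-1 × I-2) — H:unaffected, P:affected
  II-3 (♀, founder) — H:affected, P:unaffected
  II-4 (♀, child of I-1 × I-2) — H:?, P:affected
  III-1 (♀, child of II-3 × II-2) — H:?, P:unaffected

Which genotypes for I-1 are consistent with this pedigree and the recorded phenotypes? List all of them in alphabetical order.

H/I-1 un ·: HH|Hh
H/I-2 un ·: HH|Hh
H/II-1 un I-1×I-2: HH|Hh
H/II-2 un I-1×I-2: HH|Hh
H/II-3 aff ·: hh
H/II-4 ? I-1×I-2: HH|Hh|hh
H/III-1 ? II-3×II-2: Hh|hh
⇒ H over [I-1,I-2,II-1,II-2,II-3,II-4,III-1]: 43 consistent
P/I-1 ? ·: Pp
P/I-2 aff ·: pp
P/II-1 un I-1×I-2: Pp
P/II-2 aff I-1×I-2: pp
P/II-3 un ·: PP|Pp
P/II-4 aff I-1×I-2: pp
P/III-1 un II-3×II-2: Pp
⇒ P over [I-1,I-2,II-1,II-2,II-3,II-4,III-1]: 2 consistent

I-1 ∈ {HH Pp, Hh Pp}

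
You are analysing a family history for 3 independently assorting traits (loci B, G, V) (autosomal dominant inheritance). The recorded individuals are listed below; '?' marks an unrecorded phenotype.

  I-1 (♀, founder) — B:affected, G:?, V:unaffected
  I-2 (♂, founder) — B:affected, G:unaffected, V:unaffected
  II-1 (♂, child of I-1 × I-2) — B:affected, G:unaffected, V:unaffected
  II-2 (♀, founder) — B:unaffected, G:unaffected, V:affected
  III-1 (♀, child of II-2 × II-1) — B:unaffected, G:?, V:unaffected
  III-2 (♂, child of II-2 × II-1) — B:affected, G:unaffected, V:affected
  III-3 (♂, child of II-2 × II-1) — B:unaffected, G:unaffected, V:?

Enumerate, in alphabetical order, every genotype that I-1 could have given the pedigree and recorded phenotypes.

I-1 ∈ {BB Gg vv, BB gg vv, Bb Gg vv, Bb gg vv}

B/I-1 aff ·: Bb|BB
B/I-2 aff ·: Bb|BB
B/II-1 aff I-1×I-2: Bb
B/II-2 un ·: bb
B/III-1 un II-2×II-1: bb
B/III-2 aff II-2×II-1: Bb
B/III-3 un II-2×II-1: bb
⇒ B over [I-1,I-2,II-1,II-2,III-1,III-2,III-3]: 3 consistent
G/I-1 ? ·: gg|Gg
G/I-2 un ·: gg
G/II-1 un I-1×I-2: gg
G/II-2 un ·: gg
G/III-1 ? II-2×II-1: gg
G/III-2 un II-2×II-1: gg
G/III-3 un II-2×II-1: gg
⇒ G over [I-1,I-2,II-1,II-2,III-1,III-2,III-3]: 2 consistent
V/I-1 un ·: vv
V/I-2 un ·: vv
V/II-1 un I-1×I-2: vv
V/II-2 aff ·: Vv
V/III-1 un II-2×II-1: vv
V/III-2 aff II-2×II-1: Vv
V/III-3 ? II-2×II-1: vv|Vv
⇒ V over [I-1,I-2,II-1,II-2,III-1,III-2,III-3]: 2 consistent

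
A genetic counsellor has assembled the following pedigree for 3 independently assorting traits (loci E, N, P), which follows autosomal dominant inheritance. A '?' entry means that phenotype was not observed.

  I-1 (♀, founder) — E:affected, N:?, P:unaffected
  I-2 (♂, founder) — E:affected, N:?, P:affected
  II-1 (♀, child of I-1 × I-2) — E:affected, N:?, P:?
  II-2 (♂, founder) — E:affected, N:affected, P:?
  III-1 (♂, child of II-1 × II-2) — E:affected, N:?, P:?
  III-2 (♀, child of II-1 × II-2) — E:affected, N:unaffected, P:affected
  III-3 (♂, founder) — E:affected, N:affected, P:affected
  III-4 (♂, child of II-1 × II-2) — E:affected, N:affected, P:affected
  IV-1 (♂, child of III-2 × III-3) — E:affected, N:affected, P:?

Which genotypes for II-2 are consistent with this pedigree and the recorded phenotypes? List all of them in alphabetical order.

E/I-1 aff ·: Ee|EE
E/I-2 aff ·: Ee|EE
E/II-1 aff I-1×I-2: Ee|EE
E/II-2 aff ·: Ee|EE
E/III-1 aff II-1×II-2: Ee|EE
E/III-2 aff II-1×II-2: Ee|EE
E/III-3 aff ·: Ee|EE
E/III-4 aff II-1×II-2: Ee|EE
E/IV-1 aff III-2×III-3: Ee|EE
⇒ E over [I-1,I-2,II-1,II-2,III-1,III-2,III-3,III-4,IV-1]: 292 consistent
N/I-1 ? ·: nn|Nn|NN
N/I-2 ? ·: nn|Nn|NN
N/II-1 ? I-1×I-2: nn|Nn
N/II-2 aff ·: Nn
N/III-1 ? II-1×II-2: nn|Nn|NN
N/III-2 un II-1×II-2: nn
N/III-3 aff ·: Nn|NN
N/III-4 aff II-1×II-2: Nn|NN
N/IV-1 aff III-2×III-3: Nn
⇒ N over [I-1,I-2,II-1,II-2,III-1,III-2,III-3,III-4,IV-1]: 100 consistent
P/I-1 un ·: pp
P/I-2 aff ·: Pp|PP
P/II-1 ? I-1×I-2: pp|Pp
P/II-2 ? ·: pp|Pp|PP
P/III-1 ? II-1×II-2: pp|Pp|PP
P/III-2 aff II-1×II-2: Pp|PP
P/III-3 aff ·: Pp|PP
P/III-4 aff II-1×II-2: Pp|PP
P/IV-1 ? III-2×III-3: pp|Pp|PP
⇒ P over [I-1,I-2,II-1,II-2,III-1,III-2,III-3,III-4,IV-1]: 195 consistent

II-2 ∈ {EE Nn PP, EE Nn Pp, EE Nn pp, Ee Nn PP, Ee Nn Pp, Ee Nn pp}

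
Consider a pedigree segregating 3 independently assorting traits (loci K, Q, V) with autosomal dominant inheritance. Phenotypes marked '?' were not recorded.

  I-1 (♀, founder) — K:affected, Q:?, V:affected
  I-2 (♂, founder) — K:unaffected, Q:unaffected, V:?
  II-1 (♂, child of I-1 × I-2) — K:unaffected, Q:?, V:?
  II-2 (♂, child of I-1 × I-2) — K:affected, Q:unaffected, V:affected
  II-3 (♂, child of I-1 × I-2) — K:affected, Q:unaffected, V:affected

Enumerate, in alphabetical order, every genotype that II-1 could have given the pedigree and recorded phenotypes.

II-1 ∈ {kk Qq VV, kk Qq Vv, kk Qq vv, kk qq VV, kk qq Vv, kk qq vv}

K/I-1 aff ·: Kk
K/I-2 un ·: kk
K/II-1 un I-1×I-2: kk
K/II-2 aff I-1×I-2: Kk
K/II-3 aff I-1×I-2: Kk
⇒ K over [I-1,I-2,II-1,II-2,II-3]: 1 consistent
Q/I-1 ? ·: qq|Qq
Q/I-2 un ·: qq
Q/II-1 ? I-1×I-2: qq|Qq
Q/II-2 un I-1×I-2: qq
Q/II-3 un I-1×I-2: qq
⇒ Q over [I-1,I-2,II-1,II-2,II-3]: 3 consistent
V/I-1 aff ·: Vv|VV
V/I-2 ? ·: vv|Vv|VV
V/II-1 ? I-1×I-2: vv|Vv|VV
V/II-2 aff I-1×I-2: Vv|VV
V/II-3 aff I-1×I-2: Vv|VV
⇒ V over [I-1,I-2,II-1,II-2,II-3]: 32 consistent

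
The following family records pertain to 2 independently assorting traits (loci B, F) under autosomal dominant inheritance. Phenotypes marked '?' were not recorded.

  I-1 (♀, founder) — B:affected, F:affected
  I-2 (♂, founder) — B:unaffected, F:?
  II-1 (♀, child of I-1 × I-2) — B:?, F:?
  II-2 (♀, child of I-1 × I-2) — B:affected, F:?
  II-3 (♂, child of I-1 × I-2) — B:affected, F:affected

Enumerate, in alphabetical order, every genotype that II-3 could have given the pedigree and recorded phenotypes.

B/I-1 aff ·: Bb|BB
B/I-2 un ·: bb
B/II-1 ? I-1×I-2: bb|Bb
B/II-2 aff I-1×I-2: Bb
B/II-3 aff I-1×I-2: Bb
⇒ B over [I-1,I-2,II-1,II-2,II-3]: 3 consistent
F/I-1 aff ·: Ff|FF
F/I-2 ? ·: ff|Ff|FF
F/II-1 ? I-1×I-2: ff|Ff|FF
F/II-2 ? I-1×I-2: ff|Ff|FF
F/II-3 aff I-1×I-2: Ff|FF
⇒ F over [I-1,I-2,II-1,II-2,II-3]: 40 consistent

II-3 ∈ {Bb FF, Bb Ff}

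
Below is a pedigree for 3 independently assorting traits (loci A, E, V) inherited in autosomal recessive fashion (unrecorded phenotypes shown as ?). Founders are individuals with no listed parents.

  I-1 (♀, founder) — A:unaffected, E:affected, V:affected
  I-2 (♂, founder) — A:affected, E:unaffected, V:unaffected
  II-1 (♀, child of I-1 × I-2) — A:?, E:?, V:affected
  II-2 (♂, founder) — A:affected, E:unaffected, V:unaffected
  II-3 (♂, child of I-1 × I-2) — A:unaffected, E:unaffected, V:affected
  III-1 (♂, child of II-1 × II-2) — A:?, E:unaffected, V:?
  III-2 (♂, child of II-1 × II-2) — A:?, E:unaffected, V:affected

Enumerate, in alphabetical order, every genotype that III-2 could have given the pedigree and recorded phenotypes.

III-2 ∈ {Aa EE vv, Aa Ee vv, aa EE vv, aa Ee vv}

A/I-1 un ·: AA|Aa
A/I-2 aff ·: aa
A/II-1 ? I-1×I-2: Aa|aa
A/II-2 aff ·: aa
A/II-3 un I-1×I-2: Aa
A/III-1 ? II-1×II-2: Aa|aa
A/III-2 ? II-1×II-2: Aa|aa
⇒ A over [I-1,I-2,II-1,II-2,II-3,III-1,III-2]: 9 consistent
E/I-1 aff ·: ee
E/I-2 un ·: EE|Ee
E/II-1 ? I-1×I-2: Ee|ee
E/II-2 un ·: EE|Ee
E/II-3 un I-1×I-2: Ee
E/III-1 un II-1×II-2: EE|Ee
E/III-2 un II-1×II-2: EE|Ee
⇒ E over [I-1,I-2,II-1,II-2,II-3,III-1,III-2]: 18 consistent
V/I-1 aff ·: vv
V/I-2 un ·: Vv
V/II-1 aff I-1×I-2: vv
V/II-2 un ·: Vv
V/II-3 aff I-1×I-2: vv
V/III-1 ? II-1×II-2: Vv|vv
V/III-2 aff II-1×II-2: vv
⇒ V over [I-1,I-2,II-1,II-2,II-3,III-1,III-2]: 2 consistent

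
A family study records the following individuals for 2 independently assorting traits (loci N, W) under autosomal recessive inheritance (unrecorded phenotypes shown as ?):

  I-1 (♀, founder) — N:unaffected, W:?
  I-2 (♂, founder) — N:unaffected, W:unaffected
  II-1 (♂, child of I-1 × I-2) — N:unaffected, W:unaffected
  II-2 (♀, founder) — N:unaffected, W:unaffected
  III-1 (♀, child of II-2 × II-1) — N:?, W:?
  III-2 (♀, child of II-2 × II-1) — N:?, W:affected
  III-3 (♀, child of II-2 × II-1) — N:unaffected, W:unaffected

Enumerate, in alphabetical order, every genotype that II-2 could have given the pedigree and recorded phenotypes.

II-2 ∈ {NN Ww, Nn Ww}

N/I-1 un ·: NN|Nn
N/I-2 un ·: NN|Nn
N/II-1 un I-1×I-2: NN|Nn
N/II-2 un ·: NN|Nn
N/III-1 ? II-2×II-1: NN|Nn|nn
N/III-2 ? II-2×II-1: NN|Nn|nn
N/III-3 un II-2×II-1: NN|Nn
⇒ N over [I-1,I-2,II-1,II-2,III-1,III-2,III-3]: 114 consistent
W/I-1 ? ·: WW|Ww|ww
W/I-2 un ·: WW|Ww
W/II-1 un I-1×I-2: Ww
W/II-2 un ·: Ww
W/III-1 ? II-2×II-1: WW|Ww|ww
W/III-2 aff II-2×II-1: ww
W/III-3 un II-2×II-1: WW|Ww
⇒ W over [I-1,I-2,II-1,II-2,III-1,III-2,III-3]: 30 consistent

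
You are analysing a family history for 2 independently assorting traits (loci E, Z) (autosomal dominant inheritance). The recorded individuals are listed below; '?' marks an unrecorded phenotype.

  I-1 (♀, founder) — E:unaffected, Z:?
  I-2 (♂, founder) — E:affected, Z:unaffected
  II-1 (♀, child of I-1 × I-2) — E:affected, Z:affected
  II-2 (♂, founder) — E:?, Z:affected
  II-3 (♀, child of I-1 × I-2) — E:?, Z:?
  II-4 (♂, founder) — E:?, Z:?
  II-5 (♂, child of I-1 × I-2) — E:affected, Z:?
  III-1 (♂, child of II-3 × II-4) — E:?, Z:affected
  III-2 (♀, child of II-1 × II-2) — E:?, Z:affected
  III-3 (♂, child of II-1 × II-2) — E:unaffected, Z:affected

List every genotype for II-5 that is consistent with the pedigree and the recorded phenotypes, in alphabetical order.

E/I-1 un ·: ee
E/I-2 aff ·: Ee|EE
E/II-1 aff I-1×I-2: Ee
E/II-2 ? ·: ee|Ee
E/II-3 ? I-1×I-2: ee|Ee
E/II-4 ? ·: ee|Ee|EE
E/II-5 aff I-1×I-2: Ee
E/III-1 ? II-3×II-4: ee|Ee|EE
E/III-2 ? II-1×II-2: ee|Ee|EE
E/III-3 un II-1×II-2: ee
⇒ E over [I-1,I-2,II-1,II-2,II-3,II-4,II-5,III-1,III-2,III-3]: 90 consistent
Z/I-1 ? ·: Zz|ZZ
Z/I-2 un ·: zz
Z/II-1 aff I-1×I-2: Zz
Z/II-2 aff ·: Zz|ZZ
Z/II-3 ? I-1×I-2: zz|Zz
Z/II-4 ? ·: zz|Zz|ZZ
Z/II-5 ? I-1×I-2: zz|Zz
Z/III-1 aff II-3×II-4: Zz|ZZ
Z/III-2 aff II-1×II-2: Zz|ZZ
Z/III-3 aff II-1×II-2: Zz|ZZ
⇒ Z over [I-1,I-2,II-1,II-2,II-3,II-4,II-5,III-1,III-2,III-3]: 152 consistent

II-5 ∈ {Ee Zz, Ee zz}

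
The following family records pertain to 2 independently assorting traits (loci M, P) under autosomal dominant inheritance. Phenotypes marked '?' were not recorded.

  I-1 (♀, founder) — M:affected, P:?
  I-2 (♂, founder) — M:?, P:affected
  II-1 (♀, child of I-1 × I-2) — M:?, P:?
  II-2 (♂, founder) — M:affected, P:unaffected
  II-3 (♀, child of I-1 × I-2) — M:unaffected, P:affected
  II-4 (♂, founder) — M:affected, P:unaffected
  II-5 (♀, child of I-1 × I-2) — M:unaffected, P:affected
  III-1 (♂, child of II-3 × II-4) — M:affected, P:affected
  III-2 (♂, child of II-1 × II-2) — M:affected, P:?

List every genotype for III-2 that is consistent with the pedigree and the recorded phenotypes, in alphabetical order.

M/I-1 aff ·: Mm
M/I-2 ? ·: mm|Mm
M/II-1 ? I-1×I-2: mm|Mm|MM
M/II-2 aff ·: Mm|MM
M/II-3 un I-1×I-2: mm
M/II-4 aff ·: Mm|MM
M/II-5 un I-1×I-2: mm
M/III-1 aff II-3×II-4: Mm
M/III-2 aff II-1×II-2: Mm|MM
⇒ M over [I-1,I-2,II-1,II-2,II-3,II-4,II-5,III-1,III-2]: 30 consistent
P/I-1 ? ·: pp|Pp|PP
P/I-2 aff ·: Pp|PP
P/II-1 ? I-1×I-2: pp|Pp|PP
P/II-2 un ·: pp
P/II-3 aff I-1×I-2: Pp|PP
P/II-4 un ·: pp
P/II-5 aff I-1×I-2: Pp|PP
P/III-1 aff II-3×II-4: Pp
P/III-2 ? II-1×II-2: pp|Pp
⇒ P over [I-1,I-2,II-1,II-2,II-3,II-4,II-5,III-1,III-2]: 46 consistent

III-2 ∈ {MM Pp, MM pp, Mm Pp, Mm pp}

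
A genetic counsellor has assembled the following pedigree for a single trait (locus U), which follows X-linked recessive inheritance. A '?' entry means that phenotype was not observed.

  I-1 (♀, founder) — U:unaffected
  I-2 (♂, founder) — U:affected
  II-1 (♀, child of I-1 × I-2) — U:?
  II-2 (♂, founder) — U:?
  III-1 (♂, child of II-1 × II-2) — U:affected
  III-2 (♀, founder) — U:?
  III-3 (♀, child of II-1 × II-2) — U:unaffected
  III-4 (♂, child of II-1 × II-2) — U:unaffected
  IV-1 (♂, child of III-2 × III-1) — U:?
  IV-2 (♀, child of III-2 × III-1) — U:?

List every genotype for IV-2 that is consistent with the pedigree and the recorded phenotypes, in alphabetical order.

IV-2 ∈ {X^UX^u, X^uX^u}

U/I-1 un ·: X^UX^U|X^UX^u
U/I-2 aff ·: X^uY
U/II-1 ? I-1×I-2: X^UX^u
U/II-2 ? ·: X^UY|X^uY
U/III-1 aff II-1×II-2: X^uY
U/III-2 ? ·: X^UX^U|X^UX^u|X^uX^u
U/III-3 un II-1×II-2: X^UX^U|X^UX^u
U/III-4 un II-1×II-2: X^UY
U/IV-1 ? III-2×III-1: X^UY|X^uY
U/IV-2 ? III-2×III-1: X^UX^u|X^uX^u
⇒ U over [I-1,I-2,II-1,II-2,III-1,III-2,III-3,III-4,IV-1,IV-2]: 36 consistent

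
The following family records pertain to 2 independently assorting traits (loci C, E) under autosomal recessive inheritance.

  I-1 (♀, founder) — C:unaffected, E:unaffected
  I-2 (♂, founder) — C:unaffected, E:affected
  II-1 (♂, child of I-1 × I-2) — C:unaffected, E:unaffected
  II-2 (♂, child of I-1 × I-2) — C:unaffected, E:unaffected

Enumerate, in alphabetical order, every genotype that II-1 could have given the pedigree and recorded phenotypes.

II-1 ∈ {CC Ee, Cc Ee}

C/I-1 un ·: CC|Cc
C/I-2 un ·: CC|Cc
C/II-1 un I-1×I-2: CC|Cc
C/II-2 un I-1×I-2: CC|Cc
⇒ C over [I-1,I-2,II-1,II-2]: 13 consistent
E/I-1 un ·: EE|Ee
E/I-2 aff ·: ee
E/II-1 un I-1×I-2: Ee
E/II-2 un I-1×I-2: Ee
⇒ E over [I-1,I-2,II-1,II-2]: 2 consistent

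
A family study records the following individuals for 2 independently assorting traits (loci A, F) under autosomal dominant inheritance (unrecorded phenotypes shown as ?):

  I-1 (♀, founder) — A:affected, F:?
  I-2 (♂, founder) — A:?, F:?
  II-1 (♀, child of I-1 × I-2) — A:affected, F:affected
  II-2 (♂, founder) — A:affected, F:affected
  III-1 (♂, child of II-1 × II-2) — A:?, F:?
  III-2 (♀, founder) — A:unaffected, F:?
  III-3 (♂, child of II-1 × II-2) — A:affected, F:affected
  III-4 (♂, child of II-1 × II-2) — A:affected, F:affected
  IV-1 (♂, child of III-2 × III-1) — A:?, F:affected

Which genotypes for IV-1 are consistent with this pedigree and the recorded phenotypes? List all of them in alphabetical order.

IV-1 ∈ {Aa FF, Aa Ff, aa FF, aa Ff}

A/I-1 aff ·: Aa|AA
A/I-2 ? ·: aa|Aa|AA
A/II-1 aff I-1×I-2: Aa|AA
A/II-2 aff ·: Aa|AA
A/III-1 ? II-1×II-2: aa|Aa|AA
A/III-2 un ·: aa
A/III-3 aff II-1×II-2: Aa|AA
A/III-4 aff II-1×II-2: Aa|AA
A/IV-1 ? III-2×III-1: aa|Aa
⇒ A over [I-1,I-2,II-1,II-2,III-1,III-2,III-3,III-4,IV-1]: 192 consistent
F/I-1 ? ·: ff|Ff|FF
F/I-2 ? ·: ff|Ff|FF
F/II-1 aff I-1×I-2: Ff|FF
F/II-2 aff ·: Ff|FF
F/III-1 ? II-1×II-2: ff|Ff|FF
F/III-2 ? ·: ff|Ff|FF
F/III-3 aff II-1×II-2: Ff|FF
F/III-4 aff II-1×II-2: Ff|FF
F/IV-1 aff III-2×III-1: Ff|FF
⇒ F over [I-1,I-2,II-1,II-2,III-1,III-2,III-3,III-4,IV-1]: 720 consistent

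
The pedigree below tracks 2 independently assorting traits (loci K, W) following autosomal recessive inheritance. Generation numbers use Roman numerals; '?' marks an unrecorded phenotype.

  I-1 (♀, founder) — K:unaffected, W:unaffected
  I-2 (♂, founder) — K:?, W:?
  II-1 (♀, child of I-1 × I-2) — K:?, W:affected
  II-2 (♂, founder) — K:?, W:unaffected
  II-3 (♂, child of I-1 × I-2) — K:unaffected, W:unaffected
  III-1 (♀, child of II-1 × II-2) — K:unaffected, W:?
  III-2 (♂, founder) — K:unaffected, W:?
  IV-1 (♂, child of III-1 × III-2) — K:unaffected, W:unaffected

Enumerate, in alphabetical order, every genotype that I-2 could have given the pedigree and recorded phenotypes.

I-2 ∈ {KK Ww, KK ww, Kk Ww, Kk ww, kk Ww, kk ww}

K/I-1 un ·: KK|Kk
K/I-2 ? ·: KK|Kk|kk
K/II-1 ? I-1×I-2: KK|Kk|kk
K/II-2 ? ·: KK|Kk|kk
K/II-3 un I-1×I-2: KK|Kk
K/III-1 un II-1×II-2: KK|Kk
K/III-2 un ·: KK|Kk
K/IV-1 un III-1×III-2: KK|Kk
⇒ K over [I-1,I-2,II-1,II-2,II-3,III-1,III-2,IV-1]: 266 consistent
W/I-1 un ·: Ww
W/I-2 ? ·: Ww|ww
W/II-1 aff I-1×I-2: ww
W/II-2 un ·: WW|Ww
W/II-3 un I-1×I-2: WW|Ww
W/III-1 ? II-1×II-2: Ww|ww
W/III-2 ? ·: WW|Ww|ww
W/IV-1 un III-1×III-2: WW|Ww
⇒ W over [I-1,I-2,II-1,II-2,II-3,III-1,III-2,IV-1]: 36 consistent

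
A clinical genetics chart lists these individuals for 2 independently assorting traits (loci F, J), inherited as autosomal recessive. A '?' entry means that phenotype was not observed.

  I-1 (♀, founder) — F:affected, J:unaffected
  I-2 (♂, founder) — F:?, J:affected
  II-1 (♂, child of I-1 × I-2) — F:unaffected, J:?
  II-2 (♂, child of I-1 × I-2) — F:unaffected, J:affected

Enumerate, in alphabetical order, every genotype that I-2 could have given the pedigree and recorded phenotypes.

I-2 ∈ {FF jj, Ff jj}

F/I-1 aff ·: ff
F/I-2 ? ·: FF|Ff
F/II-1 un I-1×I-2: Ff
F/II-2 un I-1×I-2: Ff
⇒ F over [I-1,I-2,II-1,II-2]: 2 consistent
J/I-1 un ·: Jj
J/I-2 aff ·: jj
J/II-1 ? I-1×I-2: Jj|jj
J/II-2 aff I-1×I-2: jj
⇒ J over [I-1,I-2,II-1,II-2]: 2 consistent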